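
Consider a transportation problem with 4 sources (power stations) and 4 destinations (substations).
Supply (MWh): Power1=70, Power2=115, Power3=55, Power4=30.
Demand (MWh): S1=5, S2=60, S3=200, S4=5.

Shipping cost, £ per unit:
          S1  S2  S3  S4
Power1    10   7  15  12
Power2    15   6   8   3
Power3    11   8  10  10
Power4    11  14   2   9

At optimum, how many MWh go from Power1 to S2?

The minimum-cost plan:
  Power1->S1: 5 MWh
  Power1->S2: 60 MWh
  Power1->S3: 5 MWh
  Power2->S3: 110 MWh
  Power2->S4: 5 MWh
  Power3->S3: 55 MWh
  Power4->S3: 30 MWh
Total cost = £2050.
So Power1→S2 carries 60 MWh.

60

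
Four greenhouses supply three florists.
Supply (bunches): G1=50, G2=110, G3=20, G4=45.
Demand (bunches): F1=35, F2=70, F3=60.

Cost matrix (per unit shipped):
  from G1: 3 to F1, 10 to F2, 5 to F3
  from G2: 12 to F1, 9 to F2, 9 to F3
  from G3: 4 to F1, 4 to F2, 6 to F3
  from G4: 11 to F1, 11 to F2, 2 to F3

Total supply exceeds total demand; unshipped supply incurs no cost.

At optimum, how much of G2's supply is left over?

60

Minimum-cost shipments:
  G1–F1: 35 × 3 = 105
  G1–F3: 15 × 5 = 75
  G2–F2: 50 × 9 = 450
  G3–F2: 20 × 4 = 80
  G4–F3: 45 × 2 = 90
Total cost = 800.
G2 ships 50 of its 110, leaving 60.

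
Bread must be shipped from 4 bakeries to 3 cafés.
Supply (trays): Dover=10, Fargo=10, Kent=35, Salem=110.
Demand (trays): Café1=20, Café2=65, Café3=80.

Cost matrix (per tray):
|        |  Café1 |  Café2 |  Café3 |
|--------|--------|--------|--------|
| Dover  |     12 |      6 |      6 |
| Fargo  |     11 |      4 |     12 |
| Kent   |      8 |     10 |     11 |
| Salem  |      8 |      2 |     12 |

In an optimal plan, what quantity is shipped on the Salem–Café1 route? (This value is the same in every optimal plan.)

20

Solving gives:
  Dover–Café3: 10 × 6 = 60
  Fargo–Café3: 10 × 12 = 120
  Kent–Café3: 35 × 11 = 385
  Salem–Café1: 20 × 8 = 160
  Salem–Café2: 65 × 2 = 130
  Salem–Café3: 25 × 12 = 300
Total cost = 1155.
So Salem→Café1 carries 20 trays.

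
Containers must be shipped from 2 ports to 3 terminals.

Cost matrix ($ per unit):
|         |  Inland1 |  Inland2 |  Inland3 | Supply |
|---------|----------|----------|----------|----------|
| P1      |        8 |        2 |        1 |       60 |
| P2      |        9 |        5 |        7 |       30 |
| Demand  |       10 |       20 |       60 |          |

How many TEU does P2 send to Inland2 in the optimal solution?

Solving gives:
  P1→Inland3: 60 TEU
  P2→Inland1: 10 TEU
  P2→Inland2: 20 TEU
Total cost = $250.
So P2→Inland2 carries 20 TEU.

20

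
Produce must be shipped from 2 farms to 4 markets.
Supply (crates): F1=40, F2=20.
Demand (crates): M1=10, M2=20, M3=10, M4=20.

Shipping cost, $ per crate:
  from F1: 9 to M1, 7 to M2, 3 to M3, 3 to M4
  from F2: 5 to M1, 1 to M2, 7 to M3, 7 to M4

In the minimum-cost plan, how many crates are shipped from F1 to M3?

10

The minimum-cost plan:
  F1–M1: 10 crates
  F1–M3: 10 crates
  F1–M4: 20 crates
  F2–M2: 20 crates
Total cost = $200.
So F1→M3 carries 10 crates.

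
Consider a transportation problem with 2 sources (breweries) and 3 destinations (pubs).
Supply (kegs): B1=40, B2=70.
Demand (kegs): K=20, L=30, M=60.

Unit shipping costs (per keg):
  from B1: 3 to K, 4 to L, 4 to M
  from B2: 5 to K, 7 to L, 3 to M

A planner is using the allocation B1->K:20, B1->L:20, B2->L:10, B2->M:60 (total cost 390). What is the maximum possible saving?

10

Current plan cost = 20·3 + 20·4 + 10·7 + 60·3 = 390.
Optimal plan:
  B1–K: 10 × 3 = 30
  B1–L: 30 × 4 = 120
  B2–K: 10 × 5 = 50
  B2–M: 60 × 3 = 180
Optimal cost = 380.
Saving = 390 − 380 = 10.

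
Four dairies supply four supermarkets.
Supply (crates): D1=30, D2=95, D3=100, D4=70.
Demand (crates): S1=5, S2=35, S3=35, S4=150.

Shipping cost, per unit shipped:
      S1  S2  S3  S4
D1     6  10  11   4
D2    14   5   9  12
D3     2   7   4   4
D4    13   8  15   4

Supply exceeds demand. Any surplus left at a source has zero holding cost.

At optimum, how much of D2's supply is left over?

60

Minimum-cost shipments:
  D1 to S4: 30 × 4 = 120
  D2 to S2: 35 × 5 = 175
  D3 to S1: 5 × 2 = 10
  D3 to S3: 35 × 4 = 140
  D3 to S4: 50 × 4 = 200
  D4 to S4: 70 × 4 = 280
Total cost = 925.
D2 ships 35 of its 95, leaving 60.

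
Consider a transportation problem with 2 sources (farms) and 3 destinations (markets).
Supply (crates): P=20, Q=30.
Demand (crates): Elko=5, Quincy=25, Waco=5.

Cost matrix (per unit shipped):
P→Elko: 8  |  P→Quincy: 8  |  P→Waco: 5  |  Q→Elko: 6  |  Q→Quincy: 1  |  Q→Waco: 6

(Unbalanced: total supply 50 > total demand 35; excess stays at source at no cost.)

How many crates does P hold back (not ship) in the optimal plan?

An optimal plan:
  P to Waco: 5 × 5 = 25
  Q to Elko: 5 × 6 = 30
  Q to Quincy: 25 × 1 = 25
Total cost = 80.
P ships 5 of its 20, leaving 15.

15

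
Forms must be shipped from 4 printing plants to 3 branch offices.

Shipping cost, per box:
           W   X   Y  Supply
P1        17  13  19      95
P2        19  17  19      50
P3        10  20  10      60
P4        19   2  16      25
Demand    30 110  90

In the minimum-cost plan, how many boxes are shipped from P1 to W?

10

The minimum-cost plan:
  P1–W: 10 boxes
  P1–X: 85 boxes
  P2–Y: 50 boxes
  P3–W: 20 boxes
  P3–Y: 40 boxes
  P4–X: 25 boxes
Total cost = 2875.
So P1→W carries 10 boxes.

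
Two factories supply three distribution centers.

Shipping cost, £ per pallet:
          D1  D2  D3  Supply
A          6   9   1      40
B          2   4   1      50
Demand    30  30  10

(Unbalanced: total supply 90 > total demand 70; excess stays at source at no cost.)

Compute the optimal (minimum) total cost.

230

One minimum-cost allocation:
  A–D1: 10 × £6 = £60
  A–D3: 10 × £1 = £10
  B–D1: 20 × £2 = £40
  B–D2: 30 × £4 = £120
Total = 60 + 10 + 40 + 120 = £230.
(Supply check: A ships 20; B ships 50.)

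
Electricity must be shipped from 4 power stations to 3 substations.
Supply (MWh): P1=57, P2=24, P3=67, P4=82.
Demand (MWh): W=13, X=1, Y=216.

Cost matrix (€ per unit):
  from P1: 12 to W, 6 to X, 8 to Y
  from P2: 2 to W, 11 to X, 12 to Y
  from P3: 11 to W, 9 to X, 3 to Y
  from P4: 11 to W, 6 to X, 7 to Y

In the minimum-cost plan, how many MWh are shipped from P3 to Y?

Optimal shipments:
  P1→X: 1 × €6 = €6
  P1→Y: 56 × €8 = €448
  P2→W: 13 × €2 = €26
  P2→Y: 11 × €12 = €132
  P3→Y: 67 × €3 = €201
  P4→Y: 82 × €7 = €574
Total cost = €1387.
So P3→Y carries 67 MWh.

67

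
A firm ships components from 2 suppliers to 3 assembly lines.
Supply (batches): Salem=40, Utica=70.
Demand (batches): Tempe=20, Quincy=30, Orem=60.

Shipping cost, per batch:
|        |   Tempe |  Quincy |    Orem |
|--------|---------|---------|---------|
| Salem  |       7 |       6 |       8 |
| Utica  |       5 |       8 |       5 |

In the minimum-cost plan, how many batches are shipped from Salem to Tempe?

Solving gives:
  Salem–Tempe: 10 batches
  Salem–Quincy: 30 batches
  Utica–Tempe: 10 batches
  Utica–Orem: 60 batches
Total cost = 600.
So Salem→Tempe carries 10 batches.

10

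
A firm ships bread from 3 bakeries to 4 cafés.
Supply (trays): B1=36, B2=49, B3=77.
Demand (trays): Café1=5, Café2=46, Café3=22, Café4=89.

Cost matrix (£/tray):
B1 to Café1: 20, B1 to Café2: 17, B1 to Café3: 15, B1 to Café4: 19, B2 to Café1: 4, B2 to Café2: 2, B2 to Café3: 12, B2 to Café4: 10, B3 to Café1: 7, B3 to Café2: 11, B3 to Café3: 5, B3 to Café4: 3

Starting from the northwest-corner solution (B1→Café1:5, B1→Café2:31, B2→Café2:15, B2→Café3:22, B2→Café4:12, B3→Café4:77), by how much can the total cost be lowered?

Current plan cost = 5·20 + 31·17 + 15·2 + 22·12 + 12·10 + 77·3 = £1272.
Optimal plan:
  B1->Café2: 2 × £17 = £34
  B1->Café3: 22 × £15 = £330
  B1->Café4: 12 × £19 = £228
  B2->Café1: 5 × £4 = £20
  B2->Café2: 44 × £2 = £88
  B3->Café4: 77 × £3 = £231
Optimal cost = £931.
Saving = 1272 − 931 = £341.

341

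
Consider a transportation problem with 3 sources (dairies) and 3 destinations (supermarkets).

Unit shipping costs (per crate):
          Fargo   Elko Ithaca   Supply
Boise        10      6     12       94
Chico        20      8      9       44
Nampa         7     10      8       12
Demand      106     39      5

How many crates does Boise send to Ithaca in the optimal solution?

0

Optimal shipments:
  Boise→Fargo: 94 crates
  Chico→Elko: 39 crates
  Chico→Ithaca: 5 crates
  Nampa→Fargo: 12 crates
Total cost = 1381.
The route Boise→Ithaca is not used.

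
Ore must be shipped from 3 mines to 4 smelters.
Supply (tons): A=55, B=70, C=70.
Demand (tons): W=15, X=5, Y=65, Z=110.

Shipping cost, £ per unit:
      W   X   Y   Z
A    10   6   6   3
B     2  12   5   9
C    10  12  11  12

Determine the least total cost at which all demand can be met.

1300

One minimum-cost allocation:
  A→Z: 55 × £3 = £165
  B→W: 15 × £2 = £30
  B→Y: 55 × £5 = £275
  C→X: 5 × £12 = £60
  C→Y: 10 × £11 = £110
  C→Z: 55 × £12 = £660
Total = 165 + 30 + 275 + 60 + 110 + 660 = £1300.
(Supply check: A ships 55; B ships 70; C ships 70.)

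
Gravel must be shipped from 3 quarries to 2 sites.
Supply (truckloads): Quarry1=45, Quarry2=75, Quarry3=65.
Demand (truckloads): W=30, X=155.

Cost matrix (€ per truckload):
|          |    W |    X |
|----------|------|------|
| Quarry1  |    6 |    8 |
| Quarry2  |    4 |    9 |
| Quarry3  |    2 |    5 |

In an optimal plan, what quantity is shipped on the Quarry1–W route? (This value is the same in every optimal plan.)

0

Optimal shipments:
  Quarry1->X: 45 × €8 = €360
  Quarry2->W: 30 × €4 = €120
  Quarry2->X: 45 × €9 = €405
  Quarry3->X: 65 × €5 = €325
Total cost = €1210.
The route Quarry1→W is not used.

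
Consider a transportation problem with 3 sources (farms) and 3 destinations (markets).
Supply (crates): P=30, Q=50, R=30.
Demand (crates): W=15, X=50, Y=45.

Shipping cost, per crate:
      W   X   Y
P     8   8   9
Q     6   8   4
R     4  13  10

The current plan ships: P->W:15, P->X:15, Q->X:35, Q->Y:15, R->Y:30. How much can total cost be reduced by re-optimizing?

165

Current plan cost = 15·8 + 15·8 + 35·8 + 15·4 + 30·10 = 880.
Optimal plan:
  P to X: 30 × 8 = 240
  Q to X: 5 × 8 = 40
  Q to Y: 45 × 4 = 180
  R to W: 15 × 4 = 60
  R to X: 15 × 13 = 195
Optimal cost = 715.
Saving = 880 − 715 = 165.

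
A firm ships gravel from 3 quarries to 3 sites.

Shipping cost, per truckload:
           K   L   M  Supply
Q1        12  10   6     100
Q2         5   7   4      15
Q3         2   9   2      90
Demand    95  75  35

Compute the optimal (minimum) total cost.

1135

Optimal allocation:
  Q1->L: 65 truckloads
  Q1->M: 35 truckloads
  Q2->K: 5 truckloads
  Q2->L: 10 truckloads
  Q3->K: 90 truckloads
Total cost = 1135.
(Supply check: Q1 ships 100; Q2 ships 15; Q3 ships 90.)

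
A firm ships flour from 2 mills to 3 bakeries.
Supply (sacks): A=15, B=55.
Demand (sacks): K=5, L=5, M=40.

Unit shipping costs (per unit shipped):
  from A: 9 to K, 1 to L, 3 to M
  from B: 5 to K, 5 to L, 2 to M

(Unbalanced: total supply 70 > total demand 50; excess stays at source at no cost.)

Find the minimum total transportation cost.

110

Optimal allocation:
  A to L: 5 sacks
  B to K: 5 sacks
  B to M: 40 sacks
Total cost = 110.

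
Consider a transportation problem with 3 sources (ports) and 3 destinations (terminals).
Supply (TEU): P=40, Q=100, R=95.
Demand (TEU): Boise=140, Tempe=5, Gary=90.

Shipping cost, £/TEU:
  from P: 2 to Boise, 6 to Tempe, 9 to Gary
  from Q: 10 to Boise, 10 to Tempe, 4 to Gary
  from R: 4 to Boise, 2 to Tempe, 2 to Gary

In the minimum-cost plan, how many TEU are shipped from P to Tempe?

0

Optimal shipments:
  P–Boise: 40 × £2 = £80
  Q–Boise: 10 × £10 = £100
  Q–Gary: 90 × £4 = £360
  R–Boise: 90 × £4 = £360
  R–Tempe: 5 × £2 = £10
Total cost = £910.
The route P→Tempe is not used.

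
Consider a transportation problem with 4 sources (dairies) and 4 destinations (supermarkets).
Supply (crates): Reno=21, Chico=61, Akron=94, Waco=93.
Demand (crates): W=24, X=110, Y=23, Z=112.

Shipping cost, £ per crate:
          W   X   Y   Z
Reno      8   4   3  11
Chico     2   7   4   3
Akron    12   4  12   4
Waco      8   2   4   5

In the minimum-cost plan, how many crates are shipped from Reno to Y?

21

The minimum-cost plan:
  Reno–Y: 21 crates
  Chico–W: 24 crates
  Chico–Y: 2 crates
  Chico–Z: 35 crates
  Akron–X: 17 crates
  Akron–Z: 77 crates
  Waco–X: 93 crates
Total cost = £786.
So Reno→Y carries 21 crates.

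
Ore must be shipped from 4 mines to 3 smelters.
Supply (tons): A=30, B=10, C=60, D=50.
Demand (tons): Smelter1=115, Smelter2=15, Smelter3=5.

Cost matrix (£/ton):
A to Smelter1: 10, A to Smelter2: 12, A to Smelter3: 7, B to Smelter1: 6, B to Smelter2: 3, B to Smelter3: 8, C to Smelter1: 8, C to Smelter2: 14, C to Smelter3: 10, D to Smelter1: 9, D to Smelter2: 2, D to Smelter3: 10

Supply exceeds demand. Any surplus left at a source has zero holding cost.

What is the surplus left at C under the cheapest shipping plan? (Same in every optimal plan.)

An optimal plan:
  A to Smelter1: 10 × £10 = £100
  A to Smelter3: 5 × £7 = £35
  B to Smelter1: 10 × £6 = £60
  C to Smelter1: 60 × £8 = £480
  D to Smelter1: 35 × £9 = £315
  D to Smelter2: 15 × £2 = £30
Total cost = £1020.
C ships 60 of its 60, leaving 0.

0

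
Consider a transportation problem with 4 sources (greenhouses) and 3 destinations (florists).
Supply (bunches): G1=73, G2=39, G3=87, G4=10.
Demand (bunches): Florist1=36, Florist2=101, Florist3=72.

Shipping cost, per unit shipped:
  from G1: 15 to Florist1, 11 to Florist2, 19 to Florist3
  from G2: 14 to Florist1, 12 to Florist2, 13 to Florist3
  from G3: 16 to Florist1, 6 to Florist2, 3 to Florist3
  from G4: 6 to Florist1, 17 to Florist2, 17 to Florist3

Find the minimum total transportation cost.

A cheapest plan:
  G1->Florist2: 73 bunches
  G2->Florist1: 26 bunches
  G2->Florist2: 13 bunches
  G3->Florist2: 15 bunches
  G3->Florist3: 72 bunches
  G4->Florist1: 10 bunches
Total cost = 1689.

1689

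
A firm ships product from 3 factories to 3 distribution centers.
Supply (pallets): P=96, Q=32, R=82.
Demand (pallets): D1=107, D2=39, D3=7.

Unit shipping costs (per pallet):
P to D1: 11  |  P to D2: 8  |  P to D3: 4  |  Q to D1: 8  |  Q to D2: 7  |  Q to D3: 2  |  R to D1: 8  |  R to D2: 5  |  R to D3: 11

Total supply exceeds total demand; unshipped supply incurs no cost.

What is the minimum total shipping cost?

1175

One minimum-cost allocation:
  P to D2: 32 × 8 = 256
  P to D3: 7 × 4 = 28
  Q to D1: 32 × 8 = 256
  R to D1: 75 × 8 = 600
  R to D2: 7 × 5 = 35
Total = 256 + 28 + 256 + 600 + 35 = 1175.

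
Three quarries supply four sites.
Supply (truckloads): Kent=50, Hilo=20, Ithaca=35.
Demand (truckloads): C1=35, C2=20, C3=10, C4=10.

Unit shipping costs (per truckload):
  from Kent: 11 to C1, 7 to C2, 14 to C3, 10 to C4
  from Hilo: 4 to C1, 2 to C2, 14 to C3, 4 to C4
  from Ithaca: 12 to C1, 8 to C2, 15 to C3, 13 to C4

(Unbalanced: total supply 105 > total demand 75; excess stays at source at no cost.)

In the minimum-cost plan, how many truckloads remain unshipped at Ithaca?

30

Minimum-cost shipments:
  Kent->C1: 10 truckloads
  Kent->C2: 20 truckloads
  Kent->C3: 10 truckloads
  Kent->C4: 10 truckloads
  Hilo->C1: 20 truckloads
  Ithaca->C1: 5 truckloads
Total cost = 630.
Ithaca ships 5 of its 35, leaving 30.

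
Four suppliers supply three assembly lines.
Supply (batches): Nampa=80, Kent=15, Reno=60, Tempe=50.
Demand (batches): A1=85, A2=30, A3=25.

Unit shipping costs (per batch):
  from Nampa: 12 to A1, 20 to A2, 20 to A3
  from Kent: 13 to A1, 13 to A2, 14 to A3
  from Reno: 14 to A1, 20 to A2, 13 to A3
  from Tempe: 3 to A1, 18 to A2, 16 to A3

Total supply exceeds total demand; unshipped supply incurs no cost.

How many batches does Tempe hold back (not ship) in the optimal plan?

An optimal plan:
  Nampa->A1: 35 × 12 = 420
  Kent->A2: 15 × 13 = 195
  Reno->A2: 15 × 20 = 300
  Reno->A3: 25 × 13 = 325
  Tempe->A1: 50 × 3 = 150
Total cost = 1390.
Tempe ships 50 of its 50, leaving 0.

0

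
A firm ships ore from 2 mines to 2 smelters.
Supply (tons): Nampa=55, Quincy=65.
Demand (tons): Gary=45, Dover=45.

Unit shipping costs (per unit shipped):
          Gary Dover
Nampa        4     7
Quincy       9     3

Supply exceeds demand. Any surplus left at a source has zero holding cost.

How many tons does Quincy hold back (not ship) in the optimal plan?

20

An optimal plan:
  Nampa–Gary: 45 × 4 = 180
  Quincy–Dover: 45 × 3 = 135
Total cost = 315.
Quincy ships 45 of its 65, leaving 20.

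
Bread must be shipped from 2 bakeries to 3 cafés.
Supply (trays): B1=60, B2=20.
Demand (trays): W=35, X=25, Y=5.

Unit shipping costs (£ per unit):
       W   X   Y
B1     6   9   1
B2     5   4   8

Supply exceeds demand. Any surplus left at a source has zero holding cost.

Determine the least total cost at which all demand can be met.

A cheapest plan:
  B1–W: 35 trays
  B1–X: 5 trays
  B1–Y: 5 trays
  B2–X: 20 trays
Total cost = £340.
(Supply check: B1 ships 45; B2 ships 20.)

340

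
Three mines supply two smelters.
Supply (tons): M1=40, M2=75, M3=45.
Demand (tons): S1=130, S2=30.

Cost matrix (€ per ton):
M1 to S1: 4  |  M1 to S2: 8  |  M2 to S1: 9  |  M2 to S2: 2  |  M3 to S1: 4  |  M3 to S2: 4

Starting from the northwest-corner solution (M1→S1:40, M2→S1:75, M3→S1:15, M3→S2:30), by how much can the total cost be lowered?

Current plan cost = 40·4 + 75·9 + 15·4 + 30·4 = €1015.
Optimal plan:
  M1 to S1: 40 × €4 = €160
  M2 to S1: 45 × €9 = €405
  M2 to S2: 30 × €2 = €60
  M3 to S1: 45 × €4 = €180
Optimal cost = €805.
Saving = 1015 − 805 = €210.

210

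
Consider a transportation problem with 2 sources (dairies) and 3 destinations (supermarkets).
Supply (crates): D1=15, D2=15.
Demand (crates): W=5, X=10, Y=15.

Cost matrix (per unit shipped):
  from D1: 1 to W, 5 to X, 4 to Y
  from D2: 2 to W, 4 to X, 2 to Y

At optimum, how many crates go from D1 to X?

10

Solving gives:
  D1->W: 5 crates
  D1->X: 10 crates
  D2->Y: 15 crates
Total cost = 85.
So D1→X carries 10 crates.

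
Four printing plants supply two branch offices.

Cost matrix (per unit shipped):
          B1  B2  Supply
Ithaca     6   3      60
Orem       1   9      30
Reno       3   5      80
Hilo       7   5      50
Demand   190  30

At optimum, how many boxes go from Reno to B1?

80

Optimal shipments:
  Ithaca→B1: 30 boxes
  Ithaca→B2: 30 boxes
  Orem→B1: 30 boxes
  Reno→B1: 80 boxes
  Hilo→B1: 50 boxes
Total cost = 890.
So Reno→B1 carries 80 boxes.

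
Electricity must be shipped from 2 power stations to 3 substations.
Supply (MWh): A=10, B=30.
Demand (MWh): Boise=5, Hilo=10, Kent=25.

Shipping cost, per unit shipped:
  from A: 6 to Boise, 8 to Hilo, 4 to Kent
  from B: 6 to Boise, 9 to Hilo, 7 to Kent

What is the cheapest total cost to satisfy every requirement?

265

A cheapest plan:
  A→Kent: 10 MWh
  B→Boise: 5 MWh
  B→Hilo: 10 MWh
  B→Kent: 15 MWh
Total cost = 265.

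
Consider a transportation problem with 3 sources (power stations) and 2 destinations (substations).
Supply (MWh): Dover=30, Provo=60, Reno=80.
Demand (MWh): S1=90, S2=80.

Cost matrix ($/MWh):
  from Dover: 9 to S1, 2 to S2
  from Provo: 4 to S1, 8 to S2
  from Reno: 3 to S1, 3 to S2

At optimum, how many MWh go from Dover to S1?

Solving gives:
  Dover to S2: 30 × $2 = $60
  Provo to S1: 60 × $4 = $240
  Reno to S1: 30 × $3 = $90
  Reno to S2: 50 × $3 = $150
Total cost = $540.
The route Dover→S1 is not used.

0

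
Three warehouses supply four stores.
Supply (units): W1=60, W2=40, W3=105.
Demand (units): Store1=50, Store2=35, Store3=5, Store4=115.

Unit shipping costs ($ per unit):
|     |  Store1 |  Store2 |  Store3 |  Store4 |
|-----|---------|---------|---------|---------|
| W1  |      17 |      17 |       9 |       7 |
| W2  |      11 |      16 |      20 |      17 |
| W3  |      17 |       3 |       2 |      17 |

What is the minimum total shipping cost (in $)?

2080

An optimal shipping plan:
  W1–Store4: 60 × $7 = $420
  W2–Store1: 40 × $11 = $440
  W3–Store1: 10 × $17 = $170
  W3–Store2: 35 × $3 = $105
  W3–Store3: 5 × $2 = $10
  W3–Store4: 55 × $17 = $935
Total = 420 + 440 + 170 + 105 + 10 + 935 = $2080.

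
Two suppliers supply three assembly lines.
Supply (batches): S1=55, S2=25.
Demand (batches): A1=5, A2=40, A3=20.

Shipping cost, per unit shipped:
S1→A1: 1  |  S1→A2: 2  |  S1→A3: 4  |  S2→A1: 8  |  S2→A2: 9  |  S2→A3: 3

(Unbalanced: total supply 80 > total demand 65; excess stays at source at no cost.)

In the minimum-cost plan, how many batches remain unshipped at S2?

5

An optimal plan:
  S1 to A1: 5 × 1 = 5
  S1 to A2: 40 × 2 = 80
  S2 to A3: 20 × 3 = 60
Total cost = 145.
S2 ships 20 of its 25, leaving 5.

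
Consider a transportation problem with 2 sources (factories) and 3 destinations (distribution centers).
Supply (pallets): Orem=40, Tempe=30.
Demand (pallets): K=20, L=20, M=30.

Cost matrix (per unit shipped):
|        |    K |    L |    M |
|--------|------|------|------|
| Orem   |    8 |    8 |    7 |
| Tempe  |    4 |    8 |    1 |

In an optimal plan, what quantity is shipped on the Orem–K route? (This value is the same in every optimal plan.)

Optimal shipments:
  Orem→K: 20 × 8 = 160
  Orem→L: 20 × 8 = 160
  Tempe→M: 30 × 1 = 30
Total cost = 350.
So Orem→K carries 20 pallets.

20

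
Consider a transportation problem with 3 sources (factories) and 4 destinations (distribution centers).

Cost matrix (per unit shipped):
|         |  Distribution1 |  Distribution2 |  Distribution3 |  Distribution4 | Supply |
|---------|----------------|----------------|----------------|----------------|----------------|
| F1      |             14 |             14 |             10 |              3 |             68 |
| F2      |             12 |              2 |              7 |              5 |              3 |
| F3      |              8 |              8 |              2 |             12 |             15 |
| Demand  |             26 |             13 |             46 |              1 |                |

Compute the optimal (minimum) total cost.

853

A cheapest plan:
  F1→Distribution1: 26 × 14 = 364
  F1→Distribution2: 10 × 14 = 140
  F1→Distribution3: 31 × 10 = 310
  F1→Distribution4: 1 × 3 = 3
  F2→Distribution2: 3 × 2 = 6
  F3→Distribution3: 15 × 2 = 30
Total = 364 + 140 + 310 + 3 + 6 + 30 = 853.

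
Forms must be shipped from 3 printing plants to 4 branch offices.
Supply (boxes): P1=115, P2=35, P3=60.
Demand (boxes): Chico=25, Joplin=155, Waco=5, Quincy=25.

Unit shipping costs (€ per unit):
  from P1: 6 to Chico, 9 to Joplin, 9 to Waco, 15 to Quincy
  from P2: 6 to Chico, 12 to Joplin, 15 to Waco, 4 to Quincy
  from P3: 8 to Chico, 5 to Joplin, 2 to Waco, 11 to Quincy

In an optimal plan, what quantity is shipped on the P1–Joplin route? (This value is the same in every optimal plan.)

Optimal shipments:
  P1→Chico: 15 × €6 = €90
  P1→Joplin: 100 × €9 = €900
  P2→Chico: 10 × €6 = €60
  P2→Quincy: 25 × €4 = €100
  P3→Joplin: 55 × €5 = €275
  P3→Waco: 5 × €2 = €10
Total cost = €1435.
So P1→Joplin carries 100 boxes.

100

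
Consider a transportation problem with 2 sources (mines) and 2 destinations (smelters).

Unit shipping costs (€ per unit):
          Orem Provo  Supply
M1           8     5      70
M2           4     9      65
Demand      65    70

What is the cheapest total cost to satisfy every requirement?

610

An optimal shipping plan:
  M1→Provo: 70 × €5 = €350
  M2→Orem: 65 × €4 = €260
Total = 350 + 260 = €610.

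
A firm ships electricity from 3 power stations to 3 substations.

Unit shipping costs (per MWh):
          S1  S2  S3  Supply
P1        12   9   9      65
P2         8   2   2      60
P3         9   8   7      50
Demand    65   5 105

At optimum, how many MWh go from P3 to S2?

0

Solving gives:
  P1–S1: 15 × 12 = 180
  P1–S2: 5 × 9 = 45
  P1–S3: 45 × 9 = 405
  P2–S3: 60 × 2 = 120
  P3–S1: 50 × 9 = 450
Total cost = 1200.
The route P3→S2 is not used.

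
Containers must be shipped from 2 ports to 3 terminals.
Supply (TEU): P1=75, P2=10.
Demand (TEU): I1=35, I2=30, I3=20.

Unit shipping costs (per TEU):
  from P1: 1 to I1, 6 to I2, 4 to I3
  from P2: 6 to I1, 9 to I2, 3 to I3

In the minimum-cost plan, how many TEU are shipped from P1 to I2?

30

Optimal shipments:
  P1–I1: 35 × 1 = 35
  P1–I2: 30 × 6 = 180
  P1–I3: 10 × 4 = 40
  P2–I3: 10 × 3 = 30
Total cost = 285.
So P1→I2 carries 30 TEU.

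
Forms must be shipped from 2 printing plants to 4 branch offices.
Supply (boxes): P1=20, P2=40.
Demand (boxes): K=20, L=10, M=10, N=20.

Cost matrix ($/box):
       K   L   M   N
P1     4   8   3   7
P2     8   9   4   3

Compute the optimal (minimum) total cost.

270

An optimal shipping plan:
  P1 to K: 20 × $4 = $80
  P2 to L: 10 × $9 = $90
  P2 to M: 10 × $4 = $40
  P2 to N: 20 × $3 = $60
Total = 80 + 90 + 40 + 60 = $270.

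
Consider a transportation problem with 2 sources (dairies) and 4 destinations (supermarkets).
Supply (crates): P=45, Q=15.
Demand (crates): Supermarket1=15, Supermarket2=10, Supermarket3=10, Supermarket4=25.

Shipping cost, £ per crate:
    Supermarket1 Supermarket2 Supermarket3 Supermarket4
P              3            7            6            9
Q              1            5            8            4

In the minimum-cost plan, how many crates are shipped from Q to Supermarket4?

Solving gives:
  P–Supermarket1: 15 × £3 = £45
  P–Supermarket2: 10 × £7 = £70
  P–Supermarket3: 10 × £6 = £60
  P–Supermarket4: 10 × £9 = £90
  Q–Supermarket4: 15 × £4 = £60
Total cost = £325.
So Q→Supermarket4 carries 15 crates.

15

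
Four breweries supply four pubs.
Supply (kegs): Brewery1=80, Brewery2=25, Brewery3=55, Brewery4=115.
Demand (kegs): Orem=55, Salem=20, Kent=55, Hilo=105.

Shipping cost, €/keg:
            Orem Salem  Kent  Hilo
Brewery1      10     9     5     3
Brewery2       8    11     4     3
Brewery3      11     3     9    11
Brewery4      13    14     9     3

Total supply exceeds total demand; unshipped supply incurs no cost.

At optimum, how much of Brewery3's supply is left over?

An optimal plan:
  Brewery1→Orem: 25 × €10 = €250
  Brewery1→Kent: 55 × €5 = €275
  Brewery2→Orem: 25 × €8 = €200
  Brewery3→Orem: 5 × €11 = €55
  Brewery3→Salem: 20 × €3 = €60
  Brewery4→Hilo: 105 × €3 = €315
Total cost = €1155.
Brewery3 ships 25 of its 55, leaving 30.

30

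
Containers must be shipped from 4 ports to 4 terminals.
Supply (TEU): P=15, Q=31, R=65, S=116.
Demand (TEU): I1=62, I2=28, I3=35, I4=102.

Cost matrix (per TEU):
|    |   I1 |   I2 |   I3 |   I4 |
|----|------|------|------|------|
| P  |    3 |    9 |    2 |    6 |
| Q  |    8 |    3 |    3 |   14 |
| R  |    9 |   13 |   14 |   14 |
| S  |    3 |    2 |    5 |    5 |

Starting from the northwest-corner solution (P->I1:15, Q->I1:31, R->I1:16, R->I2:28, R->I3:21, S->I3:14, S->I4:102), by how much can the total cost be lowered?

423

Current plan cost = 15·3 + 31·8 + 16·9 + 28·13 + 21·14 + 14·5 + 102·5 = 1675.
Optimal plan:
  P->I3: 15 × 2 = 30
  Q->I2: 11 × 3 = 33
  Q->I3: 20 × 3 = 60
  R->I1: 62 × 9 = 558
  R->I4: 3 × 14 = 42
  S->I2: 17 × 2 = 34
  S->I4: 99 × 5 = 495
Optimal cost = 1252.
Saving = 1675 − 1252 = 423.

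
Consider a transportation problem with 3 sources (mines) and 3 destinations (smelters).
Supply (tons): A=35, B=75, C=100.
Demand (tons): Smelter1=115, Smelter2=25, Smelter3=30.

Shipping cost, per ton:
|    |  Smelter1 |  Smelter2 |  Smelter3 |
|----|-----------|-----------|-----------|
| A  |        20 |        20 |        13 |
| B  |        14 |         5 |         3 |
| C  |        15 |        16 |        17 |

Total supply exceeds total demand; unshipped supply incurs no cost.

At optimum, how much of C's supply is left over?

Minimum-cost shipments:
  B–Smelter1: 20 × 14 = 280
  B–Smelter2: 25 × 5 = 125
  B–Smelter3: 30 × 3 = 90
  C–Smelter1: 95 × 15 = 1425
Total cost = 1920.
C ships 95 of its 100, leaving 5.

5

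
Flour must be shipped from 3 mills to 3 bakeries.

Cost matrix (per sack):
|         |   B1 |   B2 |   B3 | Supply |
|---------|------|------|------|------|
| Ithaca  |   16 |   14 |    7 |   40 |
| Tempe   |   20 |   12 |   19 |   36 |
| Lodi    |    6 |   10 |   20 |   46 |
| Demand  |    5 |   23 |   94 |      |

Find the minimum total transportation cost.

1584

One minimum-cost allocation:
  Ithaca→B3: 40 × 7 = 280
  Tempe→B3: 36 × 19 = 684
  Lodi→B1: 5 × 6 = 30
  Lodi→B2: 23 × 10 = 230
  Lodi→B3: 18 × 20 = 360
Total = 280 + 684 + 30 + 230 + 360 = 1584.
(Supply check: Ithaca ships 40; Tempe ships 36; Lodi ships 46.)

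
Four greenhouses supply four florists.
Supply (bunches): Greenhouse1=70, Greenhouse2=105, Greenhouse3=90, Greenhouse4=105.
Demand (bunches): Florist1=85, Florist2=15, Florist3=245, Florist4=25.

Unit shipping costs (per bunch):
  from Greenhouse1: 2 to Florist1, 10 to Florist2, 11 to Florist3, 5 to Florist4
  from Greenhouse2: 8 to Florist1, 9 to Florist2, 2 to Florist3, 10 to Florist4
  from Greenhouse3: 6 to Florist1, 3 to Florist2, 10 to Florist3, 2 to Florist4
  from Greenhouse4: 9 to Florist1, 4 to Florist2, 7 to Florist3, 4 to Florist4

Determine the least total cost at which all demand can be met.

1620

An optimal shipping plan:
  Greenhouse1→Florist1: 70 bunches
  Greenhouse2→Florist3: 105 bunches
  Greenhouse3→Florist1: 15 bunches
  Greenhouse3→Florist2: 15 bunches
  Greenhouse3→Florist3: 35 bunches
  Greenhouse3→Florist4: 25 bunches
  Greenhouse4→Florist3: 105 bunches
Total cost = 1620.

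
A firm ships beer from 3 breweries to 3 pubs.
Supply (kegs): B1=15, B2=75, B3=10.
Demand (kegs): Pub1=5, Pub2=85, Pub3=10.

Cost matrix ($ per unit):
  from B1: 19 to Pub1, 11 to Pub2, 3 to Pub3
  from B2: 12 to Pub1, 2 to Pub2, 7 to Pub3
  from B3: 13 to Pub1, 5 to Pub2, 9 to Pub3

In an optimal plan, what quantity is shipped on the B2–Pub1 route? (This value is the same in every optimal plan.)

The minimum-cost plan:
  B1 to Pub2: 5 kegs
  B1 to Pub3: 10 kegs
  B2 to Pub2: 75 kegs
  B3 to Pub1: 5 kegs
  B3 to Pub2: 5 kegs
Total cost = $325.
The route B2→Pub1 is not used.

0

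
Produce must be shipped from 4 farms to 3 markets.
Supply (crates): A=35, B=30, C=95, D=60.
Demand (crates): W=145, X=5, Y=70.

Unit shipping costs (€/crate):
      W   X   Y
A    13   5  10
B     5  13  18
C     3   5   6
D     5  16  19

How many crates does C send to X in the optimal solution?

The minimum-cost plan:
  A→X: 5 crates
  A→Y: 30 crates
  B→W: 30 crates
  C→W: 55 crates
  C→Y: 40 crates
  D→W: 60 crates
Total cost = €1180.
The route C→X is not used.

0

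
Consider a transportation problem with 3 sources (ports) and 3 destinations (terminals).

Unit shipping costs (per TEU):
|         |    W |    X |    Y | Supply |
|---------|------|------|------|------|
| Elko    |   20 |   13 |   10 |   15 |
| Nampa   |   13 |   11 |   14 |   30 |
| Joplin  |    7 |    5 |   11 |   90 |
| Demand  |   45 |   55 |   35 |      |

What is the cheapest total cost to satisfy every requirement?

1080

Optimal allocation:
  Elko to Y: 15 × 10 = 150
  Nampa to W: 10 × 13 = 130
  Nampa to Y: 20 × 14 = 280
  Joplin to W: 35 × 7 = 245
  Joplin to X: 55 × 5 = 275
Total = 150 + 130 + 280 + 245 + 275 = 1080.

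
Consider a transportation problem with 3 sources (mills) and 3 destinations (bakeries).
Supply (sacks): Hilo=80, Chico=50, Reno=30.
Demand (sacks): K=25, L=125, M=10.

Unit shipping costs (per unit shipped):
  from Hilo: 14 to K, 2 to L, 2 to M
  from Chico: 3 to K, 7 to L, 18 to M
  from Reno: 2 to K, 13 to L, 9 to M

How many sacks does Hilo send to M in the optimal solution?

Solving gives:
  Hilo→L: 75 × 2 = 150
  Hilo→M: 5 × 2 = 10
  Chico→L: 50 × 7 = 350
  Reno→K: 25 × 2 = 50
  Reno→M: 5 × 9 = 45
Total cost = 605.
So Hilo→M carries 5 sacks.

5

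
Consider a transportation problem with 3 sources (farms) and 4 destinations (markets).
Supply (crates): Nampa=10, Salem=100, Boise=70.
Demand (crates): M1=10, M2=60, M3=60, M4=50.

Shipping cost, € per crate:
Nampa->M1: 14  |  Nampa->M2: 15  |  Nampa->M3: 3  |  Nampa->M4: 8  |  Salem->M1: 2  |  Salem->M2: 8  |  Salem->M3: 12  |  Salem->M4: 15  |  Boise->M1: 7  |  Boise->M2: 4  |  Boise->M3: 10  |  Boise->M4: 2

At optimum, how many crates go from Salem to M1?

Solving gives:
  Nampa→M3: 10 × €3 = €30
  Salem→M1: 10 × €2 = €20
  Salem→M2: 40 × €8 = €320
  Salem→M3: 50 × €12 = €600
  Boise→M2: 20 × €4 = €80
  Boise→M4: 50 × €2 = €100
Total cost = €1150.
So Salem→M1 carries 10 crates.

10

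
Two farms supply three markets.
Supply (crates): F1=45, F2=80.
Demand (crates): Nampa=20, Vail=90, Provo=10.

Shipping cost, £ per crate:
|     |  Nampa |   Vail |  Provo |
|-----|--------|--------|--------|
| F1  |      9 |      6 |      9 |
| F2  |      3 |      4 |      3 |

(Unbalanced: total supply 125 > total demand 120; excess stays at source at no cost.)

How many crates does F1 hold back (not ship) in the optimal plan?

Minimum-cost shipments:
  F1->Vail: 40 × £6 = £240
  F2->Nampa: 20 × £3 = £60
  F2->Vail: 50 × £4 = £200
  F2->Provo: 10 × £3 = £30
Total cost = £530.
F1 ships 40 of its 45, leaving 5.

5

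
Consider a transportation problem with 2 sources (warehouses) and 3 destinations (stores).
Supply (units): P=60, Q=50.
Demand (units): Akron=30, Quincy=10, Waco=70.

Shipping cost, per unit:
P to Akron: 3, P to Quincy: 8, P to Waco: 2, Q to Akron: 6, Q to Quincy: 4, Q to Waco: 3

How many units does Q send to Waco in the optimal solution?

40

Solving gives:
  P–Akron: 30 × 3 = 90
  P–Waco: 30 × 2 = 60
  Q–Quincy: 10 × 4 = 40
  Q–Waco: 40 × 3 = 120
Total cost = 310.
So Q→Waco carries 40 units.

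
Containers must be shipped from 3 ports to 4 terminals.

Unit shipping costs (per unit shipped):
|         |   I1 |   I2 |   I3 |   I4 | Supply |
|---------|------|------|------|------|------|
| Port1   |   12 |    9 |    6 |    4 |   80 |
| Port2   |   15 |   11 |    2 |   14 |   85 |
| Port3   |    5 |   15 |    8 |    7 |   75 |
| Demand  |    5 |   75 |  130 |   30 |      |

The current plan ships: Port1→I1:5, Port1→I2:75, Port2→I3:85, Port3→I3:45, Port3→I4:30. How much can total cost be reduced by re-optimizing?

Current plan cost = 5·12 + 75·9 + 85·2 + 45·8 + 30·7 = 1475.
Optimal plan:
  Port1->I2: 75 × 9 = 675
  Port1->I4: 5 × 4 = 20
  Port2->I3: 85 × 2 = 170
  Port3->I1: 5 × 5 = 25
  Port3->I3: 45 × 8 = 360
  Port3->I4: 25 × 7 = 175
Optimal cost = 1425.
Saving = 1475 − 1425 = 50.

50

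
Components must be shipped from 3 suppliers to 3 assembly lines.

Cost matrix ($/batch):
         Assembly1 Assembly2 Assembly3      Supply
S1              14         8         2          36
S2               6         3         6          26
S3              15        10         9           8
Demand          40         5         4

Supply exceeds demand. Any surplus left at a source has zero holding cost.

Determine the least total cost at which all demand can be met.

400

Optimal allocation:
  S1→Assembly1: 14 × $14 = $196
  S1→Assembly2: 5 × $8 = $40
  S1→Assembly3: 4 × $2 = $8
  S2→Assembly1: 26 × $6 = $156
Total = 196 + 40 + 8 + 156 = $400.
(Supply check: S1 ships 23; S2 ships 26; S3 ships 0.)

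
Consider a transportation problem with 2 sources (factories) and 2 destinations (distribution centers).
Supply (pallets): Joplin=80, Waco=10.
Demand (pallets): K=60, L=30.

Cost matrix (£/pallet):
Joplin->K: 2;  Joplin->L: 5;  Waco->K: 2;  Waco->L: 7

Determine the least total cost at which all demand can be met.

An optimal shipping plan:
  Joplin->K: 50 × £2 = £100
  Joplin->L: 30 × £5 = £150
  Waco->K: 10 × £2 = £20
Total = 100 + 150 + 20 = £270.

270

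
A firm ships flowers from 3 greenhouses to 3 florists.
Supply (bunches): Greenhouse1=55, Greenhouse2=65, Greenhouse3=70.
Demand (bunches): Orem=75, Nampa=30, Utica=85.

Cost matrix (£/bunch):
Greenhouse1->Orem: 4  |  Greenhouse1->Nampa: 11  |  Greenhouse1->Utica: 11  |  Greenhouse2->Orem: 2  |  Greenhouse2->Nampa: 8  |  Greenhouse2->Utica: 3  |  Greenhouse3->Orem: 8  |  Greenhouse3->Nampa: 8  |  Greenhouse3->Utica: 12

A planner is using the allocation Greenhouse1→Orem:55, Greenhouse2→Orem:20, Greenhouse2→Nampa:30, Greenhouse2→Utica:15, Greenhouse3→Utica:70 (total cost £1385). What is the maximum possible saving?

Current plan cost = 55·4 + 20·2 + 30·8 + 15·3 + 70·12 = £1385.
Optimal plan:
  Greenhouse1–Orem: 55 bunches
  Greenhouse2–Utica: 65 bunches
  Greenhouse3–Orem: 20 bunches
  Greenhouse3–Nampa: 30 bunches
  Greenhouse3–Utica: 20 bunches
Optimal cost = £1055.
Saving = 1385 − 1055 = £330.

330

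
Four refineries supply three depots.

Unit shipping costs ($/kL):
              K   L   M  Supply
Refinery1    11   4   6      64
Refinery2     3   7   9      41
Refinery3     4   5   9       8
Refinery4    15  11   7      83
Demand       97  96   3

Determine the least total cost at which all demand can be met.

Optimal allocation:
  Refinery1->L: 64 × $4 = $256
  Refinery2->K: 41 × $3 = $123
  Refinery3->K: 8 × $4 = $32
  Refinery4->K: 48 × $15 = $720
  Refinery4->L: 32 × $11 = $352
  Refinery4->M: 3 × $7 = $21
Total = 256 + 123 + 32 + 720 + 352 + 21 = $1504.

1504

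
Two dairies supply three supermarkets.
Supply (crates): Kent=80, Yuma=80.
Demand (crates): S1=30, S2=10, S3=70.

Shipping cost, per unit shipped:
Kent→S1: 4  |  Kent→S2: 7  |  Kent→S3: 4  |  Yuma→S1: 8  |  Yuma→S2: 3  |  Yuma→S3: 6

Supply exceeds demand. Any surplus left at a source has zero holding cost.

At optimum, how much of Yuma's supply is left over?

50

An optimal plan:
  Kent→S1: 30 crates
  Kent→S3: 50 crates
  Yuma→S2: 10 crates
  Yuma→S3: 20 crates
Total cost = 470.
Yuma ships 30 of its 80, leaving 50.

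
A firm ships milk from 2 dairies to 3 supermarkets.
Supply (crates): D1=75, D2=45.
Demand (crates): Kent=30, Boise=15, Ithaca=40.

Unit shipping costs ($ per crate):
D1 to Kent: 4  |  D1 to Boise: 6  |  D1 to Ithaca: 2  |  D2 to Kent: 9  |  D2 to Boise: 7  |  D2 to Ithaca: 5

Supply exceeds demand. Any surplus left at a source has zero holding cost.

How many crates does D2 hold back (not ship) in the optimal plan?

35

Minimum-cost shipments:
  D1→Kent: 30 × $4 = $120
  D1→Boise: 5 × $6 = $30
  D1→Ithaca: 40 × $2 = $80
  D2→Boise: 10 × $7 = $70
Total cost = $300.
D2 ships 10 of its 45, leaving 35.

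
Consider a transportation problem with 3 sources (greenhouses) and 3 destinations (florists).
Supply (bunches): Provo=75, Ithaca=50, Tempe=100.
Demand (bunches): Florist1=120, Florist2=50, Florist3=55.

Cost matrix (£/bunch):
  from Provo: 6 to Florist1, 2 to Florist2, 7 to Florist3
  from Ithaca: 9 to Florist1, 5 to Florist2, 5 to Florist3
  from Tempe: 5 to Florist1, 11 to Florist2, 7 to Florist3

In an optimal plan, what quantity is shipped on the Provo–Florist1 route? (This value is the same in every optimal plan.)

20

Solving gives:
  Provo to Florist1: 20 × £6 = £120
  Provo to Florist2: 50 × £2 = £100
  Provo to Florist3: 5 × £7 = £35
  Ithaca to Florist3: 50 × £5 = £250
  Tempe to Florist1: 100 × £5 = £500
Total cost = £1005.
So Provo→Florist1 carries 20 bunches.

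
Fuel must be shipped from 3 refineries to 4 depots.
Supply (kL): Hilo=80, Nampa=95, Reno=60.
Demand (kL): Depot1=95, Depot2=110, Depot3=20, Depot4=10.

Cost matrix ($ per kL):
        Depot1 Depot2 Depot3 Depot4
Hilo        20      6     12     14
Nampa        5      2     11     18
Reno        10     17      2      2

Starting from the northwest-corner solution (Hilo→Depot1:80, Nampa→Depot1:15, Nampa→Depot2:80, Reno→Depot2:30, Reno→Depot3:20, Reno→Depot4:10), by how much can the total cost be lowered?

Current plan cost = 80·20 + 15·5 + 80·2 + 30·17 + 20·2 + 10·2 = $2405.
Optimal plan:
  Hilo–Depot2: 80 × $6 = $480
  Nampa–Depot1: 65 × $5 = $325
  Nampa–Depot2: 30 × $2 = $60
  Reno–Depot1: 30 × $10 = $300
  Reno–Depot3: 20 × $2 = $40
  Reno–Depot4: 10 × $2 = $20
Optimal cost = $1225.
Saving = 2405 − 1225 = $1180.

1180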